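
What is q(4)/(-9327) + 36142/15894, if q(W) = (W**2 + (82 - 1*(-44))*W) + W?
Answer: 54794663/24707223 ≈ 2.2178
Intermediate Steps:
q(W) = W**2 + 127*W (q(W) = (W**2 + (82 + 44)*W) + W = (W**2 + 126*W) + W = W**2 + 127*W)
q(4)/(-9327) + 36142/15894 = (4*(127 + 4))/(-9327) + 36142/15894 = (4*131)*(-1/9327) + 36142*(1/15894) = 524*(-1/9327) + 18071/7947 = -524/9327 + 18071/7947 = 54794663/24707223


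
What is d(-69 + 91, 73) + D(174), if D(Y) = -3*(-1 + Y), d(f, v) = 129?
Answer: -390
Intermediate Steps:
D(Y) = 3 - 3*Y
d(-69 + 91, 73) + D(174) = 129 + (3 - 3*174) = 129 + (3 - 522) = 129 - 519 = -390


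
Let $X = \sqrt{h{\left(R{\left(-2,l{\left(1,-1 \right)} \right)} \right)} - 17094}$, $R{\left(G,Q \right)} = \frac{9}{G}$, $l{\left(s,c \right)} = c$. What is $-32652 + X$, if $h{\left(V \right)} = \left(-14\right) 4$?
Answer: $-32652 + 35 i \sqrt{14} \approx -32652.0 + 130.96 i$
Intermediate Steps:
$h{\left(V \right)} = -56$
$X = 35 i \sqrt{14}$ ($X = \sqrt{-56 - 17094} = \sqrt{-17150} = 35 i \sqrt{14} \approx 130.96 i$)
$-32652 + X = -32652 + 35 i \sqrt{14}$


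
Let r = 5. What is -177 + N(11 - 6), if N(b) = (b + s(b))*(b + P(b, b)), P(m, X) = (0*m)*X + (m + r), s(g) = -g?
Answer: -177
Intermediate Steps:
P(m, X) = 5 + m (P(m, X) = (0*m)*X + (m + 5) = 0*X + (5 + m) = 0 + (5 + m) = 5 + m)
N(b) = 0 (N(b) = (b - b)*(b + (5 + b)) = 0*(5 + 2*b) = 0)
-177 + N(11 - 6) = -177 + 0 = -177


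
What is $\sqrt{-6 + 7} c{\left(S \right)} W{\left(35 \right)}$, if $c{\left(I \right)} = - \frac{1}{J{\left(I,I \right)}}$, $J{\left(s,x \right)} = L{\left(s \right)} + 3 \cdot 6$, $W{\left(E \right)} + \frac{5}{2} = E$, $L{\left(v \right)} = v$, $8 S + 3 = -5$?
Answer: $- \frac{65}{34} \approx -1.9118$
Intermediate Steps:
$S = -1$ ($S = - \frac{3}{8} + \frac{1}{8} \left(-5\right) = - \frac{3}{8} - \frac{5}{8} = -1$)
$W{\left(E \right)} = - \frac{5}{2} + E$
$J{\left(s,x \right)} = 18 + s$ ($J{\left(s,x \right)} = s + 3 \cdot 6 = s + 18 = 18 + s$)
$c{\left(I \right)} = - \frac{1}{18 + I}$
$\sqrt{-6 + 7} c{\left(S \right)} W{\left(35 \right)} = \sqrt{-6 + 7} \left(- \frac{1}{18 - 1}\right) \left(- \frac{5}{2} + 35\right) = \sqrt{1} \left(- \frac{1}{17}\right) \frac{65}{2} = 1 \left(\left(-1\right) \frac{1}{17}\right) \frac{65}{2} = 1 \left(- \frac{1}{17}\right) \frac{65}{2} = \left(- \frac{1}{17}\right) \frac{65}{2} = - \frac{65}{34}$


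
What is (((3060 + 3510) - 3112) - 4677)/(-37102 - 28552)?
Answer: 1219/65654 ≈ 0.018567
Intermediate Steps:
(((3060 + 3510) - 3112) - 4677)/(-37102 - 28552) = ((6570 - 3112) - 4677)/(-65654) = (3458 - 4677)*(-1/65654) = -1219*(-1/65654) = 1219/65654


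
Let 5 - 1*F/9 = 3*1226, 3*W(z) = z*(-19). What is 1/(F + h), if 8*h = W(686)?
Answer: -12/403201 ≈ -2.9762e-5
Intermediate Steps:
W(z) = -19*z/3 (W(z) = (z*(-19))/3 = (-19*z)/3 = -19*z/3)
h = -6517/12 (h = (-19/3*686)/8 = (1/8)*(-13034/3) = -6517/12 ≈ -543.08)
F = -33057 (F = 45 - 27*1226 = 45 - 9*3678 = 45 - 33102 = -33057)
1/(F + h) = 1/(-33057 - 6517/12) = 1/(-403201/12) = -12/403201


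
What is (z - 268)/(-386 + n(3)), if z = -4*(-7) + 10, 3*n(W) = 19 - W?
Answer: 345/571 ≈ 0.60420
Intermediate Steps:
n(W) = 19/3 - W/3 (n(W) = (19 - W)/3 = 19/3 - W/3)
z = 38 (z = 28 + 10 = 38)
(z - 268)/(-386 + n(3)) = (38 - 268)/(-386 + (19/3 - ⅓*3)) = -230/(-386 + (19/3 - 1)) = -230/(-386 + 16/3) = -230/(-1142/3) = -230*(-3/1142) = 345/571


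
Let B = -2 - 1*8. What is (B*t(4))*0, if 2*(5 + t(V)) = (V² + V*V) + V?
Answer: 0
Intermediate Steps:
B = -10 (B = -2 - 8 = -10)
t(V) = -5 + V² + V/2 (t(V) = -5 + ((V² + V*V) + V)/2 = -5 + ((V² + V²) + V)/2 = -5 + (2*V² + V)/2 = -5 + (V + 2*V²)/2 = -5 + (V² + V/2) = -5 + V² + V/2)
(B*t(4))*0 = -10*(-5 + 4² + (½)*4)*0 = -10*(-5 + 16 + 2)*0 = -10*13*0 = -130*0 = 0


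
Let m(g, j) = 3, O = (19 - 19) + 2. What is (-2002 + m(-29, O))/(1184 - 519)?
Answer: -1999/665 ≈ -3.0060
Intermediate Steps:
O = 2 (O = 0 + 2 = 2)
(-2002 + m(-29, O))/(1184 - 519) = (-2002 + 3)/(1184 - 519) = -1999/665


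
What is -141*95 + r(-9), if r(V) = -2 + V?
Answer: -13406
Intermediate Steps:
-141*95 + r(-9) = -141*95 + (-2 - 9) = -13395 - 11 = -13406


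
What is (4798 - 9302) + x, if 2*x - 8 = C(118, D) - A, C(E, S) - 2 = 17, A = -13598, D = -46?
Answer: 4617/2 ≈ 2308.5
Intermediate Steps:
C(E, S) = 19 (C(E, S) = 2 + 17 = 19)
x = 13625/2 (x = 4 + (19 - 1*(-13598))/2 = 4 + (19 + 13598)/2 = 4 + (½)*13617 = 4 + 13617/2 = 13625/2 ≈ 6812.5)
(4798 - 9302) + x = (4798 - 9302) + 13625/2 = -4504 + 13625/2 = 4617/2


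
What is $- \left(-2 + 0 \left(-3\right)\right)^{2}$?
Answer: $-4$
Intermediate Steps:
$- \left(-2 + 0 \left(-3\right)\right)^{2} = - \left(-2 + 0\right)^{2} = - \left(-2\right)^{2} = \left(-1\right) 4 = -4$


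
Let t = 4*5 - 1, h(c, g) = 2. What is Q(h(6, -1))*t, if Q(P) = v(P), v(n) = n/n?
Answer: 19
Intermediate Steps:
v(n) = 1
Q(P) = 1
t = 19 (t = 20 - 1 = 19)
Q(h(6, -1))*t = 1*19 = 19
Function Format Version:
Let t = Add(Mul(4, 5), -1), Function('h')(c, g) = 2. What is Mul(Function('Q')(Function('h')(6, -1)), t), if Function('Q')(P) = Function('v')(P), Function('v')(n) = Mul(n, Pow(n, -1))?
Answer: 19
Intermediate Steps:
Function('v')(n) = 1
Function('Q')(P) = 1
t = 19 (t = Add(20, -1) = 19)
Mul(Function('Q')(Function('h')(6, -1)), t) = Mul(1, 19) = 19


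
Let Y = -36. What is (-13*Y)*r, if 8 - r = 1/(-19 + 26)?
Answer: 25740/7 ≈ 3677.1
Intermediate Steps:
r = 55/7 (r = 8 - 1/(-19 + 26) = 8 - 1/7 = 8 - 1*⅐ = 8 - ⅐ = 55/7 ≈ 7.8571)
(-13*Y)*r = -13*(-36)*(55/7) = 468*(55/7) = 25740/7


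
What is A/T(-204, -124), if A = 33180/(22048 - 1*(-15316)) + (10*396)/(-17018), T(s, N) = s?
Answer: -17362325/5404814692 ≈ -0.0032124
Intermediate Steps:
A = 52086975/79482569 (A = 33180/(22048 + 15316) + 3960*(-1/17018) = 33180/37364 - 1980/8509 = 33180*(1/37364) - 1980/8509 = 8295/9341 - 1980/8509 = 52086975/79482569 ≈ 0.65533)
A/T(-204, -124) = (52086975/79482569)/(-204) = (52086975/79482569)*(-1/204) = -17362325/5404814692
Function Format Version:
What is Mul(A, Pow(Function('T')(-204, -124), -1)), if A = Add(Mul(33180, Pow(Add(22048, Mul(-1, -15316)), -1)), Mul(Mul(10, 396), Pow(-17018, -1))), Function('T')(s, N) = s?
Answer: Rational(-17362325, 5404814692) ≈ -0.0032124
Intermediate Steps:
A = Rational(52086975, 79482569) (A = Add(Mul(33180, Pow(Add(22048, 15316), -1)), Mul(3960, Rational(-1, 17018))) = Add(Mul(33180, Pow(37364, -1)), Rational(-1980, 8509)) = Add(Mul(33180, Rational(1, 37364)), Rational(-1980, 8509)) = Add(Rational(8295, 9341), Rational(-1980, 8509)) = Rational(52086975, 79482569) ≈ 0.65533)
Mul(A, Pow(Function('T')(-204, -124), -1)) = Mul(Rational(52086975, 79482569), Pow(-204, -1)) = Mul(Rational(52086975, 79482569), Rational(-1, 204)) = Rational(-17362325, 5404814692)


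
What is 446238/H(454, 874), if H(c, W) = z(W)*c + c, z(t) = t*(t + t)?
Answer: 74373/115599977 ≈ 0.00064337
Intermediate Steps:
z(t) = 2*t² (z(t) = t*(2*t) = 2*t²)
H(c, W) = c + 2*c*W² (H(c, W) = (2*W²)*c + c = 2*c*W² + c = c + 2*c*W²)
446238/H(454, 874) = 446238/((454*(1 + 2*874²))) = 446238/((454*(1 + 2*763876))) = 446238/((454*(1 + 1527752))) = 446238/((454*1527753)) = 446238/693599862 = 446238*(1/693599862) = 74373/115599977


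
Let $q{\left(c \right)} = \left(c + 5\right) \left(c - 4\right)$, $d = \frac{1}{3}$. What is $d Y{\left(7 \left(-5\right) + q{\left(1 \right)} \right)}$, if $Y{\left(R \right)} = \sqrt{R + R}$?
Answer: $\frac{i \sqrt{106}}{3} \approx 3.4319 i$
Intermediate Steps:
$d = \frac{1}{3} \approx 0.33333$
$q{\left(c \right)} = \left(-4 + c\right) \left(5 + c\right)$ ($q{\left(c \right)} = \left(5 + c\right) \left(-4 + c\right) = \left(-4 + c\right) \left(5 + c\right)$)
$Y{\left(R \right)} = \sqrt{2} \sqrt{R}$ ($Y{\left(R \right)} = \sqrt{2 R} = \sqrt{2} \sqrt{R}$)
$d Y{\left(7 \left(-5\right) + q{\left(1 \right)} \right)} = \frac{\sqrt{2} \sqrt{7 \left(-5\right) + \left(-20 + 1 + 1^{2}\right)}}{3} = \frac{\sqrt{2} \sqrt{-35 + \left(-20 + 1 + 1\right)}}{3} = \frac{\sqrt{2} \sqrt{-35 - 18}}{3} = \frac{\sqrt{2} \sqrt{-53}}{3} = \frac{\sqrt{2} i \sqrt{53}}{3} = \frac{i \sqrt{106}}{3}$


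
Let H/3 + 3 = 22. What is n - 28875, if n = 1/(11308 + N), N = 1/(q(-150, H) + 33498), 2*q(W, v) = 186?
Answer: -10968082928784/379847029 ≈ -28875.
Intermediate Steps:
H = 57 (H = -9 + 3*22 = -9 + 66 = 57)
q(W, v) = 93 (q(W, v) = (½)*186 = 93)
N = 1/33591 (N = 1/(93 + 33498) = 1/33591 ≈ 2.9770e-5)
n = 33591/379847029 (n = 1/(11308 + 1/33591) = 1/(379847029/33591) = 33591/379847029 ≈ 8.8433e-5)
n - 28875 = 33591/379847029 - 28875 = -10968082928784/379847029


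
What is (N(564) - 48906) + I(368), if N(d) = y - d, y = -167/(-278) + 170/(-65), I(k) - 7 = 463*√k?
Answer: -178766563/3614 + 1852*√23 ≈ -40583.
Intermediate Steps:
I(k) = 7 + 463*√k
y = -7281/3614 (y = -167*(-1/278) + 170*(-1/65) = 167/278 - 34/13 = -7281/3614 ≈ -2.0147)
N(d) = -7281/3614 - d
(N(564) - 48906) + I(368) = ((-7281/3614 - 1*564) - 48906) + (7 + 463*√368) = ((-7281/3614 - 564) - 48906) + (7 + 463*(4*√23)) = (-2045577/3614 - 48906) + (7 + 1852*√23) = -178791861/3614 + (7 + 1852*√23) = -178766563/3614 + 1852*√23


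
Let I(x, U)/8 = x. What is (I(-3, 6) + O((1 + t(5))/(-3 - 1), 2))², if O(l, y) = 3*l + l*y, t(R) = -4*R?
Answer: 1/16 ≈ 0.062500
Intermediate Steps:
I(x, U) = 8*x
(I(-3, 6) + O((1 + t(5))/(-3 - 1), 2))² = (8*(-3) + ((1 - 4*5)/(-3 - 1))*(3 + 2))² = (-24 + ((1 - 20)/(-4))*5)² = (-24 - 19*(-¼)*5)² = (-24 + (19/4)*5)² = (-24 + 95/4)² = (-¼)² = 1/16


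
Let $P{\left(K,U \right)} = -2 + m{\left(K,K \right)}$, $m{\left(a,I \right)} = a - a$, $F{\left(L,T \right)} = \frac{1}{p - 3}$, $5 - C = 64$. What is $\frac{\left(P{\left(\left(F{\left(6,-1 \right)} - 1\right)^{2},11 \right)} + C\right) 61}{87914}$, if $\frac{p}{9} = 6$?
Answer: $- \frac{3721}{87914} \approx -0.042325$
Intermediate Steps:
$p = 54$ ($p = 9 \cdot 6 = 54$)
$C = -59$ ($C = 5 - 64 = -59$)
$F{\left(L,T \right)} = \frac{1}{51}$ ($F{\left(L,T \right)} = \frac{1}{54 - 3} = \frac{1}{51}$)
$m{\left(a,I \right)} = 0$
$P{\left(K,U \right)} = -2$ ($P{\left(K,U \right)} = -2 + 0 = -2$)
$\frac{\left(P{\left(\left(F{\left(6,-1 \right)} - 1\right)^{2},11 \right)} + C\right) 61}{87914} = \frac{\left(-2 - 59\right) 61}{87914} = \left(-61\right) 61 \cdot \frac{1}{87914} = \left(-3721\right) \frac{1}{87914} = - \frac{3721}{87914}$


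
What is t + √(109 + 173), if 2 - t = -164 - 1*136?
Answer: 302 + √282 ≈ 318.79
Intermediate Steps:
t = 302 (t = 2 - (-164 - 1*136) = 2 - (-164 - 136) = 2 - 1*(-300) = 2 + 300 = 302)
t + √(109 + 173) = 302 + √(109 + 173) = 302 + √282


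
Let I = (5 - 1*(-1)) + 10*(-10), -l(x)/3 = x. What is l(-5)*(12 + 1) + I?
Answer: 101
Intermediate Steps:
l(x) = -3*x
I = -94 (I = (5 + 1) - 100 = 6 - 100 = -94)
l(-5)*(12 + 1) + I = (-3*(-5))*(12 + 1) - 94 = 15*13 - 94 = 195 - 94 = 101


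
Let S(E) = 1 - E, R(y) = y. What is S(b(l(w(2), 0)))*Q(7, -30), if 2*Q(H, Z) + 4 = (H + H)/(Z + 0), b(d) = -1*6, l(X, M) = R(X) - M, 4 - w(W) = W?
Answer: -469/30 ≈ -15.633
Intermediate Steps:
w(W) = 4 - W
l(X, M) = X - M
b(d) = -6
Q(H, Z) = -2 + H/Z (Q(H, Z) = -2 + ((H + H)/(Z + 0))/2 = -2 + ((2*H)/Z)/2 = -2 + (2*H/Z)/2 = -2 + H/Z)
S(b(l(w(2), 0)))*Q(7, -30) = (1 - 1*(-6))*(-2 + 7/(-30)) = (1 + 6)*(-2 + 7*(-1/30)) = 7*(-2 - 7/30) = 7*(-67/30) = -469/30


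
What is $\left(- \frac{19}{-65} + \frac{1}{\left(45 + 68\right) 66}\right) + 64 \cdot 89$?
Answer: $\frac{2761391687}{484770} \approx 5696.3$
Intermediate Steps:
$\left(- \frac{19}{-65} + \frac{1}{\left(45 + 68\right) 66}\right) + 64 \cdot 89 = \left(\left(-19\right) \left(- \frac{1}{65}\right) + \frac{1}{113} \cdot \frac{1}{66}\right) + 5696 = \left(\frac{19}{65} + \frac{1}{113} \cdot \frac{1}{66}\right) + 5696 = \left(\frac{19}{65} + \frac{1}{7458}\right) + 5696 = \frac{141767}{484770} + 5696 = \frac{2761391687}{484770}$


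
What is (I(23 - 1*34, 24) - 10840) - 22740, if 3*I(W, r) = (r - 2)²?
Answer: -100256/3 ≈ -33419.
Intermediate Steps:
I(W, r) = (-2 + r)²/3 (I(W, r) = (r - 2)²/3 = (-2 + r)²/3)
(I(23 - 1*34, 24) - 10840) - 22740 = ((-2 + 24)²/3 - 10840) - 22740 = ((⅓)*22² - 10840) - 22740 = ((⅓)*484 - 10840) - 22740 = (484/3 - 10840) - 22740 = -32036/3 - 22740 = -100256/3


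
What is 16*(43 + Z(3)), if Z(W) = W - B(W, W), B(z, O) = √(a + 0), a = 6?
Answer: 736 - 16*√6 ≈ 696.81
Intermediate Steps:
B(z, O) = √6 (B(z, O) = √(6 + 0) = √6)
Z(W) = W - √6
16*(43 + Z(3)) = 16*(43 + (3 - √6)) = 16*(46 - √6) = 736 - 16*√6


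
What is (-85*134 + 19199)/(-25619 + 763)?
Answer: -7809/24856 ≈ -0.31417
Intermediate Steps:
(-85*134 + 19199)/(-25619 + 763) = (-11390 + 19199)/(-24856) = 7809*(-1/24856) = -7809/24856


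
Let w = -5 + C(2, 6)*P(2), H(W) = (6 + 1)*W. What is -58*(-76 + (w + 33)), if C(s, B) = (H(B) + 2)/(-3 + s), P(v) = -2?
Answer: -2320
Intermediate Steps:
H(W) = 7*W
C(s, B) = (2 + 7*B)/(-3 + s) (C(s, B) = (7*B + 2)/(-3 + s) = (2 + 7*B)/(-3 + s))
w = 83 (w = -5 + ((2 + 7*6)/(-3 + 2))*(-2) = -5 + ((2 + 42)/(-1))*(-2) = -5 - 1*44*(-2) = -5 - 44*(-2) = -5 + 88 = 83)
-58*(-76 + (w + 33)) = -58*(-76 + (83 + 33)) = -58*(-76 + 116) = -58*40 = -2320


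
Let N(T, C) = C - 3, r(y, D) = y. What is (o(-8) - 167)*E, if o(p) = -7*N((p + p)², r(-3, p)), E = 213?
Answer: -26625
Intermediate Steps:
N(T, C) = -3 + C
o(p) = 42 (o(p) = -7*(-3 - 3) = -7*(-6) = 42)
(o(-8) - 167)*E = (42 - 167)*213 = -125*213 = -26625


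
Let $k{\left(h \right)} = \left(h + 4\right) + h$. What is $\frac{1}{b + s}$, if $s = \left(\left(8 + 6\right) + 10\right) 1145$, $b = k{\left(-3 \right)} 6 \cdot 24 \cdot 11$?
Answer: $\frac{1}{24312} \approx 4.1132 \cdot 10^{-5}$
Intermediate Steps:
$k{\left(h \right)} = 4 + 2 h$ ($k{\left(h \right)} = \left(4 + h\right) + h = 4 + 2 h$)
$b = -3168$ ($b = \left(4 + 2 \left(-3\right)\right) 6 \cdot 24 \cdot 11 = \left(4 - 6\right) 144 \cdot 11 = \left(-2\right) 144 \cdot 11 = \left(-288\right) 11 = -3168$)
$s = 27480$ ($s = \left(14 + 10\right) 1145 = 24 \cdot 1145 = 27480$)
$\frac{1}{b + s} = \frac{1}{-3168 + 27480} = \frac{1}{24312}$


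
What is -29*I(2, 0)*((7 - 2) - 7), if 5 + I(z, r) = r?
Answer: -290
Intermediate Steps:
I(z, r) = -5 + r
-29*I(2, 0)*((7 - 2) - 7) = -29*(-5 + 0)*((7 - 2) - 7) = -(-145)*(5 - 7) = -(-145)*(-2) = -29*10 = -290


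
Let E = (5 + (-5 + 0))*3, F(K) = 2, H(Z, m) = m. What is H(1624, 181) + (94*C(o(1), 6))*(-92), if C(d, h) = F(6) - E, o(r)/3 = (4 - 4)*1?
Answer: -17115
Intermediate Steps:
o(r) = 0 (o(r) = 3*((4 - 4)*1) = 3*(0*1) = 3*0 = 0)
E = 0 (E = (5 - 5)*3 = 0*3 = 0)
C(d, h) = 2 (C(d, h) = 2 - 1*0 = 2 + 0 = 2)
H(1624, 181) + (94*C(o(1), 6))*(-92) = 181 + (94*2)*(-92) = 181 + 188*(-92) = 181 - 17296 = -17115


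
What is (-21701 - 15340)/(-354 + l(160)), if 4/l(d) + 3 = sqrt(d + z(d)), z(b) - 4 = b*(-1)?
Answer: 37041/358 ≈ 103.47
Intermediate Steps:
z(b) = 4 - b (z(b) = 4 + b*(-1) = 4 - b)
l(d) = -4 (l(d) = 4/(-3 + sqrt(d + (4 - d))) = 4/(-3 + sqrt(4)) = 4/(-3 + 2) = 4/(-1) = 4*(-1) = -4)
(-21701 - 15340)/(-354 + l(160)) = (-21701 - 15340)/(-354 - 4) = -37041/(-358) = -37041*(-1/358) = 37041/358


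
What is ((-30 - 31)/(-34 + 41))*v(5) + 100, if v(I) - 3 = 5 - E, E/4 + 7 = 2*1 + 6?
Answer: 456/7 ≈ 65.143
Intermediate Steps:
E = 4 (E = -28 + 4*(2*1 + 6) = -28 + 4*(2 + 6) = -28 + 4*8 = -28 + 32 = 4)
v(I) = 4 (v(I) = 3 + (5 - 1*4) = 3 + (5 - 4) = 3 + 1 = 4)
((-30 - 31)/(-34 + 41))*v(5) + 100 = ((-30 - 31)/(-34 + 41))*4 + 100 = -61/7*4 + 100 = -244/7 + 100 = 456/7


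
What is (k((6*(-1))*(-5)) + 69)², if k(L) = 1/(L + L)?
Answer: 17147881/3600 ≈ 4763.3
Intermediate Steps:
k(L) = 1/(2*L)
(k((6*(-1))*(-5)) + 69)² = (1/(2*(((6*(-1))*(-5)))) + 69)² = (1/(2*((-6*(-5)))) + 69)² = ((½)/30 + 69)² = ((½)*(1/30) + 69)² = (1/60 + 69)² = (4141/60)² = 17147881/3600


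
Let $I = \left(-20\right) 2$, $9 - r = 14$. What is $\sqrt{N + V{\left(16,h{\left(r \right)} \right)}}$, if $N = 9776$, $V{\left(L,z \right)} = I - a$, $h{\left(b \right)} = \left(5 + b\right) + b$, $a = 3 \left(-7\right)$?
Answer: $\sqrt{9757} \approx 98.778$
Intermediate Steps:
$r = -5$ ($r = 9 - 14 = -5$)
$I = -40$
$a = -21$
$h{\left(b \right)} = 5 + 2 b$
$V{\left(L,z \right)} = -19$ ($V{\left(L,z \right)} = -40 - -21 = -40 + 21 = -19$)
$\sqrt{N + V{\left(16,h{\left(r \right)} \right)}} = \sqrt{9776 - 19} = \sqrt{9757}$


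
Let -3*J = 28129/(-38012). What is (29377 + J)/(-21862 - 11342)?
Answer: -3350063701/3786451344 ≈ -0.88475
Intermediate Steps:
J = 28129/114036 (J = -28129/(3*(-38012)) = -28129*(-1)/(3*38012) = -1/3*(-28129/38012) = 28129/114036 ≈ 0.24667)
(29377 + J)/(-21862 - 11342) = (29377 + 28129/114036)/(-21862 - 11342) = (3350063701/114036)/(-33204) = (3350063701/114036)*(-1/33204) = -3350063701/3786451344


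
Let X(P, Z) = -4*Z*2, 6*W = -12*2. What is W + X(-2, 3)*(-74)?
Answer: 1772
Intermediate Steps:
W = -4 (W = (-12*2)/6 = (⅙)*(-24) = -4)
X(P, Z) = -8*Z
W + X(-2, 3)*(-74) = -4 - 8*3*(-74) = -4 - 24*(-74) = -4 + 1776 = 1772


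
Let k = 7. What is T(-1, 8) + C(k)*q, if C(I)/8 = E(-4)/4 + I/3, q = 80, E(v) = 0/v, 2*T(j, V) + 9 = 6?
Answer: 8951/6 ≈ 1491.8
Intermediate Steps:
T(j, V) = -3/2 (T(j, V) = -9/2 + (1/2)*6 = -9/2 + 3 = -3/2)
E(v) = 0
C(I) = 8*I/3 (C(I) = 8*(0/4 + I/3) = 8*(0*(1/4) + I*(1/3)) = 8*(0 + I/3) = 8*(I/3) = 8*I/3)
T(-1, 8) + C(k)*q = -3/2 + ((8/3)*7)*80 = -3/2 + (56/3)*80 = -3/2 + 4480/3 = 8951/6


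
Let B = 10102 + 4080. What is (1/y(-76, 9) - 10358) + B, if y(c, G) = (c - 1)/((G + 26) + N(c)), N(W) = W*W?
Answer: 288637/77 ≈ 3748.5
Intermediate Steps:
B = 14182
N(W) = W**2
y(c, G) = (-1 + c)/(26 + G + c**2) (y(c, G) = (c - 1)/((G + 26) + c**2) = (-1 + c)/((26 + G) + c**2) = (-1 + c)/(26 + G + c**2))
(1/y(-76, 9) - 10358) + B = (1/((-1 - 76)/(26 + 9 + (-76)**2)) - 10358) + 14182 = (1/(-77/(26 + 9 + 5776)) - 10358) + 14182 = (1/(-77/5811) - 10358) + 14182 = (-5811/77 - 10358) + 14182 = -803377/77 + 14182 = 288637/77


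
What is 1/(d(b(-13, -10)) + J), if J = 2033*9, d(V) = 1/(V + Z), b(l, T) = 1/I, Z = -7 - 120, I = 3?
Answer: 380/6952857 ≈ 5.4654e-5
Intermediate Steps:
Z = -127
b(l, T) = 1/3
d(V) = 1/(-127 + V) (d(V) = 1/(V - 127) = 1/(-127 + V))
J = 18297
1/(d(b(-13, -10)) + J) = 1/(1/(-127 + 1/3) + 18297) = 1/(1/(-380/3) + 18297) = 1/(-3/380 + 18297) = 1/(6952857/380) = 380/6952857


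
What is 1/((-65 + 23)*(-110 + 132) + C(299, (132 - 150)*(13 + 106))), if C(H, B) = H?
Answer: -1/625 ≈ -0.0016000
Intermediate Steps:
1/((-65 + 23)*(-110 + 132) + C(299, (132 - 150)*(13 + 106))) = 1/((-65 + 23)*(-110 + 132) + 299) = 1/(-42*22 + 299) = 1/(-924 + 299) = 1/(-625) = -1/625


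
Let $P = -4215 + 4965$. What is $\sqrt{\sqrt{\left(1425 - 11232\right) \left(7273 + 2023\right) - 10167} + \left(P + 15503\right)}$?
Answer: $\sqrt{16253 + 129 i \sqrt{5479}} \approx 132.48 + 36.037 i$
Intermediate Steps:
$P = 750$
$\sqrt{\sqrt{\left(1425 - 11232\right) \left(7273 + 2023\right) - 10167} + \left(P + 15503\right)} = \sqrt{\sqrt{\left(1425 - 11232\right) \left(7273 + 2023\right) - 10167} + \left(750 + 15503\right)} = \sqrt{\sqrt{\left(-9807\right) 9296 - 10167} + 16253} = \sqrt{\sqrt{-91165872 - 10167} + 16253} = \sqrt{\sqrt{-91176039} + 16253} = \sqrt{129 i \sqrt{5479} + 16253} = \sqrt{16253 + 129 i \sqrt{5479}}$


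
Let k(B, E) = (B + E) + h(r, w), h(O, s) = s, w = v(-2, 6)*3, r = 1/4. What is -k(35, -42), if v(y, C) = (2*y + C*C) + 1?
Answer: -92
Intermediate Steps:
v(y, C) = 1 + C² + 2*y (v(y, C) = (2*y + C²) + 1 = (C² + 2*y) + 1 = 1 + C² + 2*y)
r = ¼ (r = 1*(¼) = ¼ ≈ 0.25000)
w = 99 (w = (1 + 6² + 2*(-2))*3 = (1 + 36 - 4)*3 = 33*3 = 99)
k(B, E) = 99 + B + E (k(B, E) = (B + E) + 99 = 99 + B + E)
-k(35, -42) = -(99 + 35 - 42) = -1*92 = -92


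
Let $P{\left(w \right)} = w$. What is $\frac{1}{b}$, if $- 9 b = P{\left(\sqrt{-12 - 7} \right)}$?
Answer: $\frac{9 i \sqrt{19}}{19} \approx 2.0647 i$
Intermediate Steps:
$b = - \frac{i \sqrt{19}}{9}$ ($b = - \frac{\sqrt{-12 - 7}}{9} = - \frac{\sqrt{-19}}{9} = - \frac{i \sqrt{19}}{9} \approx - 0.48432 i$)
$\frac{1}{b} = \frac{1}{\left(- \frac{1}{9}\right) i \sqrt{19}} = \frac{9 i \sqrt{19}}{19}$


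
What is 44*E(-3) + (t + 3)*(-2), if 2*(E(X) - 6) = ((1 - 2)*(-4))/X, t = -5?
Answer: 716/3 ≈ 238.67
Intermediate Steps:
E(X) = 6 + 2/X (E(X) = 6 + (((1 - 2)*(-4))/X)/2 = 6 + ((-1*(-4))/X)/2 = 6 + (4/X)/2 = 6 + 2/X)
44*E(-3) + (t + 3)*(-2) = 44*(6 + 2/(-3)) + (-5 + 3)*(-2) = 44*(6 + 2*(-⅓)) - 2*(-2) = 44*(6 - ⅔) + 4 = 44*(16/3) + 4 = 704/3 + 4 = 716/3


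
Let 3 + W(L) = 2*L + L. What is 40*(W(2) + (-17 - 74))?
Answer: -3520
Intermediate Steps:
W(L) = -3 + 3*L (W(L) = -3 + (2*L + L) = -3 + 3*L)
40*(W(2) + (-17 - 74)) = 40*((-3 + 3*2) + (-17 - 74)) = 40*((-3 + 6) - 91) = 40*(3 - 91) = 40*(-88) = -3520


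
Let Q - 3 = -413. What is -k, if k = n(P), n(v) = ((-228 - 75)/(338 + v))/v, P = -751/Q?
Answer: 50934300/104637581 ≈ 0.48677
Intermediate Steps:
Q = -410 (Q = 3 - 413 = -410)
P = 751/410 (P = -751/(-410) = -751*(-1/410) = 751/410 ≈ 1.8317)
n(v) = -303/(v*(338 + v)) (n(v) = (-303/(338 + v))/v = -303/(v*(338 + v)))
k = -50934300/104637581 (k = -303/(751/410*(338 + 751/410)) = -303*410/751/139331/410 = -303*410/751*410/139331 = -50934300/104637581 ≈ -0.48677)
-k = -1*(-50934300/104637581) = 50934300/104637581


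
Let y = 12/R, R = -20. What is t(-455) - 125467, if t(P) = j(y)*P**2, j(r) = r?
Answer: -249682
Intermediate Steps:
y = -3/5 (y = 12/(-20) = 12*(-1/20) = -3/5 ≈ -0.60000)
t(P) = -3*P**2/5
t(-455) - 125467 = -3/5*(-455)**2 - 125467 = -3/5*207025 - 125467 = -124215 - 125467 = -249682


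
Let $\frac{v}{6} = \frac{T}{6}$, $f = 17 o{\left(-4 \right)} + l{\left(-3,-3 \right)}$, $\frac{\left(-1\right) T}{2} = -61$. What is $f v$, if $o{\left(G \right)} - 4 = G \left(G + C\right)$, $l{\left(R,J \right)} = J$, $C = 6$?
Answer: $-8662$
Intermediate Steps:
$T = 122$ ($T = \left(-2\right) \left(-61\right) = 122$)
$o{\left(G \right)} = 4 + G \left(6 + G\right)$ ($o{\left(G \right)} = 4 + G \left(G + 6\right) = 4 + G \left(6 + G\right)$)
$f = -71$ ($f = 17 \left(4 + \left(-4\right)^{2} + 6 \left(-4\right)\right) - 3 = 17 \left(4 + 16 - 24\right) - 3 = 17 \left(-4\right) - 3 = -68 - 3 = -71$)
$v = 122$ ($v = 6 \cdot \frac{122}{6} = 6 \cdot 122 \cdot \frac{1}{6} = 6 \cdot \frac{61}{3} = 122$)
$f v = \left(-71\right) 122 = -8662$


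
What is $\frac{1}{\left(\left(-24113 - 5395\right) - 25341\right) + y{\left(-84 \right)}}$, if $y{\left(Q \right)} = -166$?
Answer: $- \frac{1}{55015} \approx -1.8177 \cdot 10^{-5}$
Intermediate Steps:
$\frac{1}{\left(\left(-24113 - 5395\right) - 25341\right) + y{\left(-84 \right)}} = \frac{1}{\left(\left(-24113 - 5395\right) - 25341\right) - 166} = \frac{1}{\left(-29508 - 25341\right) - 166} = \frac{1}{-54849 - 166} = \frac{1}{-55015} = - \frac{1}{55015}$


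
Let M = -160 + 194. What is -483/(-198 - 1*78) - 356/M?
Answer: -593/68 ≈ -8.7206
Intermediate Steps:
M = 34
-483/(-198 - 1*78) - 356/M = -483/(-198 - 1*78) - 356/34 = -483/(-198 - 78) - 356*1/34 = -483/(-276) - 178/17 = -483*(-1/276) - 178/17 = 7/4 - 178/17 = -593/68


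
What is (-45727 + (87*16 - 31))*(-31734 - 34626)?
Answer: 2944127760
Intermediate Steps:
(-45727 + (87*16 - 31))*(-31734 - 34626) = (-45727 + (1392 - 31))*(-66360) = (-45727 + 1361)*(-66360) = -44366*(-66360) = 2944127760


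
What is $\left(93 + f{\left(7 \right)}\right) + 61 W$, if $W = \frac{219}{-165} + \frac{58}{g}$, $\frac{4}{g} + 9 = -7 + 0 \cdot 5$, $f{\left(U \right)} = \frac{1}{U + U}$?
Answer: $- \frac{10887717}{770} \approx -14140.0$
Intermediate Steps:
$f{\left(U \right)} = \frac{1}{2 U}$
$g = - \frac{1}{4}$ ($g = \frac{4}{-9 + \left(-7 + 0 \cdot 5\right)} = \frac{4}{-9 + \left(-7 + 0\right)} = \frac{4}{-9 - 7} = \frac{4}{-16} = 4 \left(- \frac{1}{16}\right) = - \frac{1}{4} \approx -0.25$)
$W = - \frac{12833}{55}$ ($W = \frac{219}{-165} + \frac{58}{- \frac{1}{4}} = 219 \left(- \frac{1}{165}\right) + 58 \left(-4\right) = - \frac{73}{55} - 232 = - \frac{12833}{55} \approx -233.33$)
$\left(93 + f{\left(7 \right)}\right) + 61 W = \left(93 + \frac{1}{2 \cdot 7}\right) + 61 \left(- \frac{12833}{55}\right) = \left(93 + \frac{1}{2} \cdot \frac{1}{7}\right) - \frac{782813}{55} = \left(93 + \frac{1}{14}\right) - \frac{782813}{55} = \frac{1303}{14} - \frac{782813}{55} = - \frac{10887717}{770}$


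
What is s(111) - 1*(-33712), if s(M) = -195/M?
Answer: 1247279/37 ≈ 33710.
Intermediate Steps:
s(111) - 1*(-33712) = -195/111 - 1*(-33712) = -195*1/111 + 33712 = -65/37 + 33712 = 1247279/37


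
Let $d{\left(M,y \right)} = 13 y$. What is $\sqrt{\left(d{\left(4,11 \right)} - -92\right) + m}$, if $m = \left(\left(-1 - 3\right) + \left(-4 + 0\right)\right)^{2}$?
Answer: $\sqrt{299} \approx 17.292$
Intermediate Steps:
$m = 64$ ($m = \left(\left(-1 - 3\right) - 4\right)^{2} = \left(-4 - 4\right)^{2} = \left(-8\right)^{2} = 64$)
$\sqrt{\left(d{\left(4,11 \right)} - -92\right) + m} = \sqrt{\left(13 \cdot 11 - -92\right) + 64} = \sqrt{\left(143 + 92\right) + 64} = \sqrt{235 + 64} = \sqrt{299}$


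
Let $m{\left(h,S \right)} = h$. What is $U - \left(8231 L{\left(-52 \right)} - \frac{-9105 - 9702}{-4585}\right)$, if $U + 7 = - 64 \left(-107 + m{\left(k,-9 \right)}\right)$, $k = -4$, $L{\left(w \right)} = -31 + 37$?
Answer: $- \frac{193876258}{4585} \approx -42285.0$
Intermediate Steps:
$L{\left(w \right)} = 6$
$U = 7097$ ($U = -7 - 64 \left(-107 - 4\right) = -7 - -7104 = -7 + 7104 = 7097$)
$U - \left(8231 L{\left(-52 \right)} - \frac{-9105 - 9702}{-4585}\right) = 7097 + \left(\frac{-9105 - 9702}{-4585} - \frac{8231}{\frac{1}{6}}\right) = 7097 - \left(49386 - \left(-9105 - 9702\right) \left(- \frac{1}{4585}\right)\right) = 7097 - \frac{226416003}{4585} = - \frac{193876258}{4585}$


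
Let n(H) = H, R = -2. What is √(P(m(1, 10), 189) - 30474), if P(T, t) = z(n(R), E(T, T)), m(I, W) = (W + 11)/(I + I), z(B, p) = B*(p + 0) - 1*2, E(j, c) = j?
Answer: I*√30497 ≈ 174.63*I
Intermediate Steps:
z(B, p) = -2 + B*p (z(B, p) = B*p - 2 = -2 + B*p)
m(I, W) = (11 + W)/(2*I) (m(I, W) = (11 + W)/((2*I)) = (11 + W)*(1/(2*I)) = (11 + W)/(2*I))
P(T, t) = -2 - 2*T
√(P(m(1, 10), 189) - 30474) = √((-2 - (11 + 10)/1) - 30474) = √((-2 - 21) - 30474) = √(-23 - 30474) = √(-30497) = I*√30497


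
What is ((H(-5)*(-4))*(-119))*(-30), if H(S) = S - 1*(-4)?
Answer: 14280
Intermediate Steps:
H(S) = 4 + S (H(S) = S + 4 = 4 + S)
((H(-5)*(-4))*(-119))*(-30) = (((4 - 5)*(-4))*(-119))*(-30) = (-1*(-4)*(-119))*(-30) = (4*(-119))*(-30) = -476*(-30) = 14280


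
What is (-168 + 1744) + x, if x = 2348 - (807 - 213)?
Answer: 3330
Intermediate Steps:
x = 1754 (x = 2348 - 1*594 = 2348 - 594 = 1754)
(-168 + 1744) + x = (-168 + 1744) + 1754 = 1576 + 1754 = 3330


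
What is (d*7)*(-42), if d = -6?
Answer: 1764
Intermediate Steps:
(d*7)*(-42) = -6*7*(-42) = -42*(-42) = 1764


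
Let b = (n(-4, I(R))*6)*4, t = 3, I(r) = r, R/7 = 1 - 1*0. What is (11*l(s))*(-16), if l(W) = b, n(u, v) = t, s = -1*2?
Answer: -12672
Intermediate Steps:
R = 7 (R = 7*(1 - 1*0) = 7*(1 + 0) = 7*1 = 7)
s = -2
n(u, v) = 3
b = 72 (b = (3*6)*4 = 18*4 = 72)
l(W) = 72
(11*l(s))*(-16) = (11*72)*(-16) = 792*(-16) = -12672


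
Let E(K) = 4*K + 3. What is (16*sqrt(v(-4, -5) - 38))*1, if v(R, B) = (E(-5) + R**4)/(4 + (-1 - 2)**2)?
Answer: 16*I*sqrt(3315)/13 ≈ 70.863*I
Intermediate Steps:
E(K) = 3 + 4*K
v(R, B) = -17/13 + R**4/13 (v(R, B) = ((3 + 4*(-5)) + R**4)/(4 + (-1 - 2)**2) = ((3 - 20) + R**4)/(4 + (-3)**2) = (-17 + R**4)/(4 + 9) = (-17 + R**4)/13 = (-17 + R**4)*(1/13) = -17/13 + R**4/13)
(16*sqrt(v(-4, -5) - 38))*1 = (16*sqrt((-17/13 + (1/13)*(-4)**4) - 38))*1 = (16*sqrt((-17/13 + (1/13)*256) - 38))*1 = (16*sqrt((-17/13 + 256/13) - 38))*1 = (16*sqrt(239/13 - 38))*1 = (16*sqrt(-255/13))*1 = (16*(I*sqrt(3315)/13))*1 = (16*I*sqrt(3315)/13)*1 = 16*I*sqrt(3315)/13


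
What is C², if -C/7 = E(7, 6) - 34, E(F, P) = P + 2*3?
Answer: 23716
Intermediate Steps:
E(F, P) = 6 + P (E(F, P) = P + 6 = 6 + P)
C = 154 (C = -7*((6 + 6) - 34) = -7*(12 - 34) = -7*(-22) = 154)
C² = 154² = 23716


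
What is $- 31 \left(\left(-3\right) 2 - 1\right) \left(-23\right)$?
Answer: $-4991$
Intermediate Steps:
$- 31 \left(\left(-3\right) 2 - 1\right) \left(-23\right) = - 31 \left(-6 - 1\right) \left(-23\right) = \left(-31\right) \left(-7\right) \left(-23\right) = 217 \left(-23\right) = -4991$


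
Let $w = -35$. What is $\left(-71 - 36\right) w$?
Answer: $3745$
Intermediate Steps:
$\left(-71 - 36\right) w = \left(-71 - 36\right) \left(-35\right) = \left(-107\right) \left(-35\right) = 3745$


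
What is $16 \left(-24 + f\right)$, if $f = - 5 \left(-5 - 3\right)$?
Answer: $256$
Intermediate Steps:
$f = 40$ ($f = \left(-5\right) \left(-8\right) = 40$)
$16 \left(-24 + f\right) = 16 \left(-24 + 40\right) = 16 \cdot 16 = 256$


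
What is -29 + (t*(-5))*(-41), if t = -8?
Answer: -1669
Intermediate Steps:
-29 + (t*(-5))*(-41) = -29 - 8*(-5)*(-41) = -29 + 40*(-41) = -29 - 1640 = -1669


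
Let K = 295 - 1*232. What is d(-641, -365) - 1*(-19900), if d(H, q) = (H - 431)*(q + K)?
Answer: 343644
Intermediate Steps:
K = 63 (K = 295 - 232 = 63)
d(H, q) = (-431 + H)*(63 + q) (d(H, q) = (H - 431)*(q + 63) = (-431 + H)*(63 + q))
d(-641, -365) - 1*(-19900) = (-27153 - 431*(-365) + 63*(-641) - 641*(-365)) - 1*(-19900) = (-27153 + 157315 - 40383 + 233965) + 19900 = 323744 + 19900 = 343644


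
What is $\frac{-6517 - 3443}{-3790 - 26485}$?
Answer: $\frac{1992}{6055} \approx 0.32898$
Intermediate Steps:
$\frac{-6517 - 3443}{-3790 - 26485} = - \frac{9960}{-30275} = \left(-9960\right) \left(- \frac{1}{30275}\right) = \frac{1992}{6055}$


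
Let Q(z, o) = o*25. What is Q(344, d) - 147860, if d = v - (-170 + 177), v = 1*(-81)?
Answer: -150060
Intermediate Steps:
v = -81
d = -88 (d = -81 - (-170 + 177) = -81 - 1*7 = -81 - 7 = -88)
Q(z, o) = 25*o
Q(344, d) - 147860 = 25*(-88) - 147860 = -2200 - 147860 = -150060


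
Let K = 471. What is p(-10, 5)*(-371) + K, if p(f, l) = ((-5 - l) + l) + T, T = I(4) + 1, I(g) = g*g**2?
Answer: -21789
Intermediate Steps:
I(g) = g**3
T = 65 (T = 4**3 + 1 = 64 + 1 = 65)
p(f, l) = 60 (p(f, l) = ((-5 - l) + l) + 65 = -5 + 65 = 60)
p(-10, 5)*(-371) + K = 60*(-371) + 471 = -22260 + 471 = -21789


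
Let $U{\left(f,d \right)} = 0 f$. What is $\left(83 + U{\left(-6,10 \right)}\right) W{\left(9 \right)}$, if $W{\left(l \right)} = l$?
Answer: $747$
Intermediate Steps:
$U{\left(f,d \right)} = 0$
$\left(83 + U{\left(-6,10 \right)}\right) W{\left(9 \right)} = \left(83 + 0\right) 9 = 83 \cdot 9 = 747$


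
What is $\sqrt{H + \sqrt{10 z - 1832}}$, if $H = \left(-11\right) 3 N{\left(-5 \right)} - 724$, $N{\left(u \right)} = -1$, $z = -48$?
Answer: $\sqrt{-691 + 34 i \sqrt{2}} \approx 0.91403 + 26.303 i$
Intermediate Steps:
$H = -691$ ($H = \left(-11\right) 3 \left(-1\right) - 724 = \left(-33\right) \left(-1\right) - 724 = 33 - 724 = -691$)
$\sqrt{H + \sqrt{10 z - 1832}} = \sqrt{-691 + \sqrt{10 \left(-48\right) - 1832}} = \sqrt{-691 + \sqrt{-480 - 1832}} = \sqrt{-691 + \sqrt{-2312}} = \sqrt{-691 + 34 i \sqrt{2}}$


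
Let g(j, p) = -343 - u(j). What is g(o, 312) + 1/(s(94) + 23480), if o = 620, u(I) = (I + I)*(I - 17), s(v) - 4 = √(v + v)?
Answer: -103138824804700/137874517 - √47/275749034 ≈ -7.4806e+5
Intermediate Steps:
s(v) = 4 + √2*√v (s(v) = 4 + √(v + v) = 4 + √(2*v) = 4 + √2*√v)
u(I) = 2*I*(-17 + I) (u(I) = (2*I)*(-17 + I) = 2*I*(-17 + I))
g(j, p) = -343 - 2*j*(-17 + j)
g(o, 312) + 1/(s(94) + 23480) = (-343 - 2*620*(-17 + 620)) + 1/((4 + √2*√94) + 23480) = (-343 - 2*620*603) + 1/((4 + 2*√47) + 23480) = (-343 - 747720) + 1/(23484 + 2*√47) = -748063 + 1/(23484 + 2*√47)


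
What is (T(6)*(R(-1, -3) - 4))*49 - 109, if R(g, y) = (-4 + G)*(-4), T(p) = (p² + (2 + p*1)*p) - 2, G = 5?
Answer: -32253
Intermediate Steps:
T(p) = -2 + p² + p*(2 + p) (T(p) = (p² + (2 + p)*p) - 2 = (p² + p*(2 + p)) - 2 = -2 + p² + p*(2 + p))
R(g, y) = -4 (R(g, y) = (-4 + 5)*(-4) = 1*(-4) = -4)
(T(6)*(R(-1, -3) - 4))*49 - 109 = ((-2 + 2*6 + 2*6²)*(-4 - 4))*49 - 109 = ((-2 + 12 + 2*36)*(-8))*49 - 109 = ((-2 + 12 + 72)*(-8))*49 - 109 = (82*(-8))*49 - 109 = -656*49 - 109 = -32144 - 109 = -32253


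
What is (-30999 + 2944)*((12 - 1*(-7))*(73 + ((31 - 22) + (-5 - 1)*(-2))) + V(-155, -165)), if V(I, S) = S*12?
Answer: 5442670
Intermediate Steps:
V(I, S) = 12*S
(-30999 + 2944)*((12 - 1*(-7))*(73 + ((31 - 22) + (-5 - 1)*(-2))) + V(-155, -165)) = (-30999 + 2944)*((12 - 1*(-7))*(73 + ((31 - 22) + (-5 - 1)*(-2))) + 12*(-165)) = -28055*((12 + 7)*(73 + (9 - 6*(-2))) - 1980) = -28055*(19*(73 + (9 + 12)) - 1980) = -28055*(19*(73 + 21) - 1980) = -28055*(19*94 - 1980) = -28055*(1786 - 1980) = -28055*(-194) = 5442670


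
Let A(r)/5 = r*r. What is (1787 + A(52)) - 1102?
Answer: 14205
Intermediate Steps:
A(r) = 5*r² (A(r) = 5*(r*r) = 5*r²)
(1787 + A(52)) - 1102 = (1787 + 5*52²) - 1102 = (1787 + 5*2704) - 1102 = (1787 + 13520) - 1102 = 15307 - 1102 = 14205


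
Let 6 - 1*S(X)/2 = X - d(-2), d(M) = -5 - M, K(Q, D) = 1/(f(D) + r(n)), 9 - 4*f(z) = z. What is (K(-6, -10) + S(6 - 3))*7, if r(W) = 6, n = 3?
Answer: 28/43 ≈ 0.65116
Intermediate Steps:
f(z) = 9/4 - z/4
K(Q, D) = 1/(33/4 - D/4) (K(Q, D) = 1/((9/4 - D/4) + 6) = 1/(33/4 - D/4))
S(X) = 6 - 2*X (S(X) = 12 - 2*(X - (-5 - 1*(-2))) = 12 - 2*(X - (-5 + 2)) = 12 - 2*(X - 1*(-3)) = 12 - 2*(X + 3) = 12 - 2*(3 + X) = 12 + (-6 - 2*X) = 6 - 2*X)
(K(-6, -10) + S(6 - 3))*7 = (-4/(-33 - 10) + (6 - 2*(6 - 3)))*7 = (-4/(-43) + (6 - 2*3))*7 = (-4*(-1/43) + (6 - 6))*7 = (4/43 + 0)*7 = (4/43)*7 = 28/43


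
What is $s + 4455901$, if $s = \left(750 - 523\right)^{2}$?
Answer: $4507430$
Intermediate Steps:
$s = 51529$ ($s = 227^{2} = 51529$)
$s + 4455901 = 51529 + 4455901 = 4507430$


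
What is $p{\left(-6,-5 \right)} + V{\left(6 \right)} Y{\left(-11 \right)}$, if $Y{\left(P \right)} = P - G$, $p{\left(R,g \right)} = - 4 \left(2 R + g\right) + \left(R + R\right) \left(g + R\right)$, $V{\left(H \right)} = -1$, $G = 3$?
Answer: $214$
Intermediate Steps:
$p{\left(R,g \right)} = - 8 R - 4 g + 2 R \left(R + g\right)$ ($p{\left(R,g \right)} = - 4 \left(g + 2 R\right) + 2 R \left(R + g\right) = \left(- 8 R - 4 g\right) + 2 R \left(R + g\right) = - 8 R - 4 g + 2 R \left(R + g\right)$)
$Y{\left(P \right)} = -3 + P$ ($Y{\left(P \right)} = P - 3 = -3 + P$)
$p{\left(-6,-5 \right)} + V{\left(6 \right)} Y{\left(-11 \right)} = \left(\left(-8\right) \left(-6\right) - -20 + 2 \left(-6\right)^{2} + 2 \left(-6\right) \left(-5\right)\right) - \left(-3 - 11\right) = \left(48 + 20 + 2 \cdot 36 + 60\right) - -14 = \left(48 + 20 + 72 + 60\right) + 14 = 200 + 14 = 214$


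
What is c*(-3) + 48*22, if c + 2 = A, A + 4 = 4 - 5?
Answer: 1077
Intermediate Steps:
A = -5 (A = -4 + (4 - 5) = -4 - 1 = -5)
c = -7 (c = -2 - 5 = -7)
c*(-3) + 48*22 = -7*(-3) + 48*22 = 21 + 1056 = 1077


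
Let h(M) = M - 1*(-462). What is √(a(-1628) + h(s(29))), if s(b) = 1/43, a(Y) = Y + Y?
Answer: 3*I*√574007/43 ≈ 52.858*I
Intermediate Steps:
a(Y) = 2*Y
s(b) = 1/43
h(M) = 462 + M (h(M) = M + 462 = 462 + M)
√(a(-1628) + h(s(29))) = √(2*(-1628) + (462 + 1/43)) = √(-3256 + 19867/43) = √(-120141/43) = 3*I*√574007/43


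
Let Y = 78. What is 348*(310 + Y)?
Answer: 135024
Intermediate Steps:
348*(310 + Y) = 348*(310 + 78) = 348*388 = 135024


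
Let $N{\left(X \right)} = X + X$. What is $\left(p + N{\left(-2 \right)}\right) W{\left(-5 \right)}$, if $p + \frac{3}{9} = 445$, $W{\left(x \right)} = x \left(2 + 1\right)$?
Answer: $-6610$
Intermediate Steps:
$W{\left(x \right)} = 3 x$ ($W{\left(x \right)} = x 3 = 3 x$)
$p = \frac{1334}{3}$ ($p = - \frac{1}{3} + 445 = \frac{1334}{3} \approx 444.67$)
$N{\left(X \right)} = 2 X$
$\left(p + N{\left(-2 \right)}\right) W{\left(-5 \right)} = \left(\frac{1334}{3} + 2 \left(-2\right)\right) 3 \left(-5\right) = \left(\frac{1334}{3} - 4\right) \left(-15\right) = \frac{1322}{3} \left(-15\right) = -6610$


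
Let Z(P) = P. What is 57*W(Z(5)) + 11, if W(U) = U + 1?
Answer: 353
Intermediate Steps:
W(U) = 1 + U
57*W(Z(5)) + 11 = 57*(1 + 5) + 11 = 57*6 + 11 = 342 + 11 = 353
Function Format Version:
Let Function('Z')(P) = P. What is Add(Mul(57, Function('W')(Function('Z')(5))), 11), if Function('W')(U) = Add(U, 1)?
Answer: 353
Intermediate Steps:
Function('W')(U) = Add(1, U)
Add(Mul(57, Function('W')(Function('Z')(5))), 11) = Add(Mul(57, Add(1, 5)), 11) = Add(Mul(57, 6), 11) = Add(342, 11) = 353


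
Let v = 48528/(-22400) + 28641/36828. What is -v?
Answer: 5966827/4296600 ≈ 1.3887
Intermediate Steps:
v = -5966827/4296600 (v = 48528*(-1/22400) + 28641*(1/36828) = -3033/1400 + 9547/12276 = -5966827/4296600 ≈ -1.3887)
-v = -1*(-5966827/4296600) = 5966827/4296600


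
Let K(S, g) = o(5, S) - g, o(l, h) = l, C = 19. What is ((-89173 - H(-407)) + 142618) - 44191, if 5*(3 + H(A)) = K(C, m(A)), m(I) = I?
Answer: 45873/5 ≈ 9174.6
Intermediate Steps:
K(S, g) = 5 - g
H(A) = -2 - A/5 (H(A) = -3 + (5 - A)/5 = -3 + (1 - A/5) = -2 - A/5)
((-89173 - H(-407)) + 142618) - 44191 = ((-89173 - (-2 - 1/5*(-407))) + 142618) - 44191 = ((-89173 - (-2 + 407/5)) + 142618) - 44191 = ((-89173 - 1*397/5) + 142618) - 44191 = ((-89173 - 397/5) + 142618) - 44191 = (-446262/5 + 142618) - 44191 = 266828/5 - 44191 = 45873/5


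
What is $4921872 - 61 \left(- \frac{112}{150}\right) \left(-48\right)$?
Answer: $\frac{122992144}{25} \approx 4.9197 \cdot 10^{6}$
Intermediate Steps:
$4921872 - 61 \left(- \frac{112}{150}\right) \left(-48\right) = 4921872 - 61 \left(\left(-112\right) \frac{1}{150}\right) \left(-48\right) = 4921872 - 61 \left(- \frac{56}{75}\right) \left(-48\right) = 4921872 - \left(- \frac{3416}{75}\right) \left(-48\right) = 4921872 - \frac{54656}{25} = \frac{122992144}{25}$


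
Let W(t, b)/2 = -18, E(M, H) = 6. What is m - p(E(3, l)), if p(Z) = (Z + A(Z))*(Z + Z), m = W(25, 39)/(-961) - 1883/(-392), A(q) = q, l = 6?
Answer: -7488979/53816 ≈ -139.16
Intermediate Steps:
W(t, b) = -36 (W(t, b) = 2*(-18) = -36)
m = 260525/53816 (m = -36/(-961) - 1883/(-392) = -36*(-1/961) - 1883*(-1/392) = 36/961 + 269/56 = 260525/53816 ≈ 4.8410)
p(Z) = 4*Z² (p(Z) = (Z + Z)*(Z + Z) = (2*Z)*(2*Z) = 4*Z²)
m - p(E(3, l)) = 260525/53816 - 4*6² = 260525/53816 - 4*36 = 260525/53816 - 1*144 = 260525/53816 - 144 = -7488979/53816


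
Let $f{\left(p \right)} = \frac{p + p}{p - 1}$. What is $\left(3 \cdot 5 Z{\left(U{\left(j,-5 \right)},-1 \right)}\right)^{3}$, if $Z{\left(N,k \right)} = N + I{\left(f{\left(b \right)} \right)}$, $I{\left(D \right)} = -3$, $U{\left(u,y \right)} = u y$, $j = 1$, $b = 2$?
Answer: $-1728000$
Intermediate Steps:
$f{\left(p \right)} = \frac{2 p}{-1 + p}$
$Z{\left(N,k \right)} = -3 + N$ ($Z{\left(N,k \right)} = N - 3 = -3 + N$)
$\left(3 \cdot 5 Z{\left(U{\left(j,-5 \right)},-1 \right)}\right)^{3} = \left(3 \cdot 5 \left(-3 + 1 \left(-5\right)\right)\right)^{3} = \left(15 \left(-3 - 5\right)\right)^{3} = \left(15 \left(-8\right)\right)^{3} = \left(-120\right)^{3} = -1728000$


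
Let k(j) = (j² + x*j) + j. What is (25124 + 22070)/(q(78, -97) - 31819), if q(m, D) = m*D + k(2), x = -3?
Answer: -47194/39385 ≈ -1.1983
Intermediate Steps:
k(j) = j² - 2*j (k(j) = (j² - 3*j) + j = j² - 2*j)
q(m, D) = D*m (q(m, D) = m*D + 2*(-2 + 2) = D*m + 2*0 = D*m + 0 = D*m)
(25124 + 22070)/(q(78, -97) - 31819) = (25124 + 22070)/(-97*78 - 31819) = 47194/(-7566 - 31819) = 47194/(-39385) = 47194*(-1/39385) = -47194/39385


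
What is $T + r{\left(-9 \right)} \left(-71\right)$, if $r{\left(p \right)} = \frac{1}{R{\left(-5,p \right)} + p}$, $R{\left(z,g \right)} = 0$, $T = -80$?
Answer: $- \frac{649}{9} \approx -72.111$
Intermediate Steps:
$r{\left(p \right)} = \frac{1}{p}$ ($r{\left(p \right)} = \frac{1}{0 + p} = \frac{1}{p}$)
$T + r{\left(-9 \right)} \left(-71\right) = -80 + \frac{1}{-9} \left(-71\right) = -80 - - \frac{71}{9} = -80 + \frac{71}{9} = - \frac{649}{9}$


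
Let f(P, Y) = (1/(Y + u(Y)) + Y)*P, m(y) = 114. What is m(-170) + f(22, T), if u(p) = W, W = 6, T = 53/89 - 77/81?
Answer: 16147417073/146681523 ≈ 110.08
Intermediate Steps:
T = -2560/7209 (T = 53*(1/89) - 77*1/81 = 53/89 - 77/81 = -2560/7209 ≈ -0.35511)
u(p) = 6
f(P, Y) = P*(Y + 1/(6 + Y)) (f(P, Y) = (1/(Y + 6) + Y)*P = (1/(6 + Y) + Y)*P = (Y + 1/(6 + Y))*P = P*(Y + 1/(6 + Y)))
m(-170) + f(22, T) = 114 + 22*(1 + (-2560/7209)² + 6*(-2560/7209))/(6 - 2560/7209) = 114 + 22*(1 + 6553600/51969681 - 5120/2403)/(40694/7209) = 114 + 22*(7209/40694)*(-52206959/51969681) = 114 - 574276549/146681523 = 16147417073/146681523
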